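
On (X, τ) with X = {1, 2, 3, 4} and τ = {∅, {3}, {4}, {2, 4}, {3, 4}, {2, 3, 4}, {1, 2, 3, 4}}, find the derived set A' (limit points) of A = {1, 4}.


A' = {1, 2}

For each x ∈ X, list the open sets U ∈ τ with x ∈ U, then check whether U ∩ (A ∖ {x}) ≠ ∅ for every such U.
  x = 1: opens ∋ x are {1, 2, 3, 4}; each meets A ∖ {1}, so x IS a limit point.
  x = 2: opens ∋ x are {2, 4}, {2, 3, 4}, {1, 2, 3, 4}; each meets A ∖ {2}, so x IS a limit point.
  x = 3: open {3} ∋ x has {3} ∩ (A ∖ {3}) = ∅, so x is NOT a limit point.
  x = 4: open {4} ∋ x has {4} ∩ (A ∖ {4}) = ∅, so x is NOT a limit point.
Collecting: A' = {1, 2}.


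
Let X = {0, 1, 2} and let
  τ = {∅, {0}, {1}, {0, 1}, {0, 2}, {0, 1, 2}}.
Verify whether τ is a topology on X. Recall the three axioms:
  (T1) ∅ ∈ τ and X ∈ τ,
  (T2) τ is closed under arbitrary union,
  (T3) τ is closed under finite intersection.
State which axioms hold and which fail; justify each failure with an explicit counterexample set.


τ IS a topology on X.

Axiom (T1): ∅ ∈ τ? Yes; X ∈ τ? Yes.
Axiom (T2/T3): check pairwise unions and intersections of members of τ.
All pairwise intersections and unions checked — each lies in τ. Therefore τ satisfies (T1), (T2), (T3): it IS a topology on X.


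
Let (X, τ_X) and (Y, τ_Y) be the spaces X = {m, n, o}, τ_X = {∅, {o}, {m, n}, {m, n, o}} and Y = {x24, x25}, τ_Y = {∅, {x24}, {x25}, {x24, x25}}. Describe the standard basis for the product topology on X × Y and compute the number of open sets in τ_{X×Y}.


Basis B = {∅ × ∅, {o} × {x24}, {o} × {x25}, {m, n} × {x24}, {m, n} × {x25}, {o} × {x24, x25}, {m, n, o} × {x24}, {m, n, o} × {x25}, {m, n} × {x24, x25}, {m, n, o} × {x24, x25}}; |τ_{X×Y}| = 16.

Enumerate products U × V with U ∈ τ_X, V ∈ τ_Y (deduplicated):
  ∅ × ∅ = {} (∅)
  {o} × {x24} = {(o,x24)}
  {o} × {x25} = {(o,x25)}
  {m, n} × {x24} = {(m,x24), (n,x24)}
  {m, n} × {x25} = {(m,x25), (n,x25)}
  {o} × {x24, x25} = {(o,x24), (o,x25)}
  {m, n, o} × {x24} = {(m,x24), (n,x24), (o,x24)}
  {m, n, o} × {x25} = {(m,x25), (n,x25), (o,x25)}
  {m, n} × {x24, x25} = {(m,x24), (m,x25), (n,x24), (n,x25)}
  {m, n, o} × {x24, x25} = {(m,x24), (m,x25), (n,x24), (n,x25), (o,x24), (o,x25)}
These 10 distinct sets form the basis B.
Close under arbitrary unions to get τ_{X×Y}; counting gives |τ_{X×Y}| = 16.


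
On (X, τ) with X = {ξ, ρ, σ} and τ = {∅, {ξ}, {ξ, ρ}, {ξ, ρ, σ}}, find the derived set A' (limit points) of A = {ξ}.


A' = {ρ, σ}

For each x ∈ X, list the open sets U ∈ τ with x ∈ U, then check whether U ∩ (A ∖ {x}) ≠ ∅ for every such U.
  x = ξ: open {ξ} ∋ x has {ξ} ∩ (A ∖ {ξ}) = ∅, so x is NOT a limit point.
  x = ρ: opens ∋ x are {ξ, ρ}, {ξ, ρ, σ}; each meets A ∖ {ρ}, so x IS a limit point.
  x = σ: opens ∋ x are {ξ, ρ, σ}; each meets A ∖ {σ}, so x IS a limit point.
Collecting: A' = {ρ, σ}.


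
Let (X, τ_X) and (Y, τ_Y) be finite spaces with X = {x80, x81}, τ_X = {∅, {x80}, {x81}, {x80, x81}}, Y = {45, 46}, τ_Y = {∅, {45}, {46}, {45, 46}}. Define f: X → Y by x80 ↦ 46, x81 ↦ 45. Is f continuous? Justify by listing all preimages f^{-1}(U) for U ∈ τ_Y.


f IS continuous.

Compute f^{-1}(U) for each U ∈ τ_Y:
  U = ∅: f^{-1}(U) = ∅ ∈ τ_X ✓.
  U = {45}: f^{-1}(U) = {x81} ∈ τ_X ✓.
  U = {46}: f^{-1}(U) = {x80} ∈ τ_X ✓.
  U = {45, 46}: f^{-1}(U) = {x80, x81} ∈ τ_X ✓.
Every preimage lies in τ_X, so f IS continuous.


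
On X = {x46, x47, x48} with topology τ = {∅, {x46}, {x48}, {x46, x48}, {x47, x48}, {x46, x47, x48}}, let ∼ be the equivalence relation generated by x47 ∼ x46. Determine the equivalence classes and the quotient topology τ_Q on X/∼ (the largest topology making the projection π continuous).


X/∼ = {[x46=x47], [x48]}; |τ_Q| = 3.

Equivalence classes: [x46=x47], [x48].
Quotient map π: X → X/∼ sends x46 ↦ [x46=x47], x47 ↦ [x46=x47], x48 ↦ [x48].
For each subset V ⊆ X/∼, compute π^{-1}(V) ⊆ X and check whether π^{-1}(V) ∈ τ. V is open in τ_Q iff π^{-1}(V) ∈ τ.
  V = {}: π^{-1}(V) = ∅ ∈ τ ✓.
  V = {[x46=x47]}: π^{-1}(V) = {x46, x47} ∉ τ ✗.
  V = {[x48]}: π^{-1}(V) = {x48} ∈ τ ✓.
  V = {[x46=x47], [x48]}: π^{-1}(V) = {x46, x47, x48} ∈ τ ✓.
Open sets in the quotient: τ_Q = {{}, {[x48]}, {[x46=x47], [x48]}} (3 elements).


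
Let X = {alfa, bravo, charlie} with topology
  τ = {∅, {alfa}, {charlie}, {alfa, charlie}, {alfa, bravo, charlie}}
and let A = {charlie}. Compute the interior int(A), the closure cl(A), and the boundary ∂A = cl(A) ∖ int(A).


int(A) = {charlie}, cl(A) = {bravo, charlie}, ∂A = {bravo}.

Closed sets in (X, τ) are complements of opens:
  closed(X, τ) = {∅, {bravo}, {alfa, bravo}, {bravo, charlie}, {alfa, bravo, charlie}}.
int(A) = ⋃ {U ∈ τ : U ⊆ A}. Opens contained in A: ∅, {charlie}.
Taking the union of these: int(A) = {charlie}.
cl(A) = ⋂ {C closed : A ⊆ C}. Closed sets containing A: {bravo, charlie}, {alfa, bravo, charlie}.
Intersecting these: cl(A) = {bravo, charlie}.
∂A = cl(A) ∖ int(A) = {bravo, charlie} ∖ {charlie} = {bravo}.


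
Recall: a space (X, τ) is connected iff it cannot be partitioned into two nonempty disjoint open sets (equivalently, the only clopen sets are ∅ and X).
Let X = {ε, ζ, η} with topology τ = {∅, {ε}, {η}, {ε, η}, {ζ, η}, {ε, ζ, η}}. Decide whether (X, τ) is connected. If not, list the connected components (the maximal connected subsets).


(X, τ) is disconnected; components = [{ε}, {ζ, η}].

Find clopen sets (U ∈ τ with X ∖ U ∈ τ):
  U = ∅, X ∖ U = {ε, ζ, η} — both open, so U is clopen.
  U = {ε}, X ∖ U = {ζ, η} — both open, so U is clopen.
  U = {ζ, η}, X ∖ U = {ε} — both open, so U is clopen.
  U = {ε, ζ, η}, X ∖ U = ∅ — both open, so U is clopen.
Nontrivial clopen(s) exist: e.g. {ε}. So (X, τ) is disconnected.
Compute connected components by grouping points that agree on all clopens:
  component: {ε}
  component: {ζ, η}


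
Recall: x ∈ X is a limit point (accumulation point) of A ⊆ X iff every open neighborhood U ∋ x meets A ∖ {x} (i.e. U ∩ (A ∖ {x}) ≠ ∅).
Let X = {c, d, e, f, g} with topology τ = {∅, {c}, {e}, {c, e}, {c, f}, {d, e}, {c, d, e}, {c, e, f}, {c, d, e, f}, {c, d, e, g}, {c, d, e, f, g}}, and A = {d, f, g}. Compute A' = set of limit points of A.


A' = {g}

For each x ∈ X, list the open sets U ∈ τ with x ∈ U, then check whether U ∩ (A ∖ {x}) ≠ ∅ for every such U.
  x = c: open {c} ∋ x has {c} ∩ (A ∖ {c}) = ∅, so x is NOT a limit point.
  x = d: open {d, e} ∋ x has {d, e} ∩ (A ∖ {d}) = ∅, so x is NOT a limit point.
  x = e: open {e} ∋ x has {e} ∩ (A ∖ {e}) = ∅, so x is NOT a limit point.
  x = f: open {c, f} ∋ x has {c, f} ∩ (A ∖ {f}) = ∅, so x is NOT a limit point.
  x = g: opens ∋ x are {c, d, e, g}, {c, d, e, f, g}; each meets A ∖ {g}, so x IS a limit point.
Collecting: A' = {g}.


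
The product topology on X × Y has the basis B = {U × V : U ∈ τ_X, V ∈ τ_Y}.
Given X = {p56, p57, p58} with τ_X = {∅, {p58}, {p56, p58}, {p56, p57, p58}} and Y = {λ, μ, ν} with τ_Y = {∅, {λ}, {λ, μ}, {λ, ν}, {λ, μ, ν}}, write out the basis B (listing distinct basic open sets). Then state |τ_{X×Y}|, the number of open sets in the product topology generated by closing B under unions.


Basis B = {∅ × ∅, {p58} × {λ}, {p56, p58} × {λ}, {p58} × {λ, μ}, {p58} × {λ, ν}, {p56, p57, p58} × {λ}, {p58} × {λ, μ, ν}, {p56, p58} × {λ, μ}, {p56, p58} × {λ, ν}, {p56, p58} × {λ, μ, ν}, {p56, p57, p58} × {λ, μ}, {p56, p57, p58} × {λ, ν}, {p56, p57, p58} × {λ, μ, ν}}; |τ_{X×Y}| = 30.

Enumerate products U × V with U ∈ τ_X, V ∈ τ_Y (deduplicated):
  ∅ × ∅ = {} (∅)
  {p58} × {λ} = {(p58,λ)}
  {p56, p58} × {λ} = {(p56,λ), (p58,λ)}
  {p58} × {λ, μ} = {(p58,λ), (p58,μ)}
  {p58} × {λ, ν} = {(p58,λ), (p58,ν)}
  {p56, p57, p58} × {λ} = {(p56,λ), (p57,λ), (p58,λ)}
  {p58} × {λ, μ, ν} = {(p58,λ), (p58,μ), (p58,ν)}
  {p56, p58} × {λ, μ} = {(p56,λ), (p56,μ), (p58,λ), (p58,μ)}
  {p56, p58} × {λ, ν} = {(p56,λ), (p56,ν), (p58,λ), (p58,ν)}
  {p56, p58} × {λ, μ, ν} = {(p56,λ), (p56,μ), (p56,ν), (p58,λ), (p58,μ), (p58,ν)}
  {p56, p57, p58} × {λ, μ} = {(p56,λ), (p56,μ), (p57,λ), (p57,μ), (p58,λ), (p58,μ)}
  {p56, p57, p58} × {λ, ν} = {(p56,λ), (p56,ν), (p57,λ), (p57,ν), (p58,λ), (p58,ν)}
  {p56, p57, p58} × {λ, μ, ν} = {(p56,λ), (p56,μ), (p56,ν), (p57,λ), (p57,μ), (p57,ν), (p58,λ), (p58,μ), (p58,ν)}
These 13 distinct sets form the basis B.
Close under arbitrary unions to get τ_{X×Y}; counting gives |τ_{X×Y}| = 30.


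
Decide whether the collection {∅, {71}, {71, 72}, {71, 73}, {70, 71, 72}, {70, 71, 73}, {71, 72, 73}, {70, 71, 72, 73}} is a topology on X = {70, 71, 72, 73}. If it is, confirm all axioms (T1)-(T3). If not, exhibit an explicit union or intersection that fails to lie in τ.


τ is NOT a topology on X.

Axiom (T1): ∅ ∈ τ? Yes; X ∈ τ? Yes.
Axiom (T2/T3): check pairwise unions and intersections of members of τ.
Counterexample for (T3): {70, 71, 72} ∩ {70, 71, 73} = {70, 71} ∉ τ. Therefore τ is NOT a topology.


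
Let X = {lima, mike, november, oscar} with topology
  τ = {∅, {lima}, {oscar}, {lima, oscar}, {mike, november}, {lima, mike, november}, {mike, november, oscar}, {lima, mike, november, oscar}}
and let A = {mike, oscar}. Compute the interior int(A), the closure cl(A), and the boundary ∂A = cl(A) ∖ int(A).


int(A) = {oscar}, cl(A) = {mike, november, oscar}, ∂A = {mike, november}.

Closed sets in (X, τ) are complements of opens:
  closed(X, τ) = {∅, {lima}, {oscar}, {lima, oscar}, {mike, november}, {lima, mike, november}, {mike, november, oscar}, {lima, mike, november, oscar}}.
int(A) = ⋃ {U ∈ τ : U ⊆ A}. Opens contained in A: ∅, {oscar}.
Taking the union of these: int(A) = {oscar}.
cl(A) = ⋂ {C closed : A ⊆ C}. Closed sets containing A: {mike, november, oscar}, {lima, mike, november, oscar}.
Intersecting these: cl(A) = {mike, november, oscar}.
∂A = cl(A) ∖ int(A) = {mike, november, oscar} ∖ {oscar} = {mike, november}.


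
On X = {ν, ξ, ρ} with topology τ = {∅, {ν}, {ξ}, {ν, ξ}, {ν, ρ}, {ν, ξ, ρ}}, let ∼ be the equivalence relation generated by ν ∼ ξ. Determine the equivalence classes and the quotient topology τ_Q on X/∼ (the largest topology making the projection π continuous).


X/∼ = {[ν=ξ], [ρ]}; |τ_Q| = 3.

Equivalence classes: [ν=ξ], [ρ].
Quotient map π: X → X/∼ sends ν ↦ [ν=ξ], ξ ↦ [ν=ξ], ρ ↦ [ρ].
For each subset V ⊆ X/∼, compute π^{-1}(V) ⊆ X and check whether π^{-1}(V) ∈ τ. V is open in τ_Q iff π^{-1}(V) ∈ τ.
  V = {}: π^{-1}(V) = ∅ ∈ τ ✓.
  V = {[ν=ξ]}: π^{-1}(V) = {ν, ξ} ∈ τ ✓.
  V = {[ρ]}: π^{-1}(V) = {ρ} ∉ τ ✗.
  V = {[ν=ξ], [ρ]}: π^{-1}(V) = {ν, ξ, ρ} ∈ τ ✓.
Open sets in the quotient: τ_Q = {{}, {[ν=ξ]}, {[ν=ξ], [ρ]}} (3 elements).


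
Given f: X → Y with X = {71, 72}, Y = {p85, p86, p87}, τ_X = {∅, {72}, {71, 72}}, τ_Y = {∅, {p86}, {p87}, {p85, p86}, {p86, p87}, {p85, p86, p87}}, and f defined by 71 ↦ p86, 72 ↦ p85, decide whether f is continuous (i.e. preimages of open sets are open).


f is NOT continuous.

Compute f^{-1}(U) for each U ∈ τ_Y:
  U = ∅: f^{-1}(U) = ∅ ∈ τ_X ✓.
  U = {p86}: f^{-1}(U) = {71} ∉ τ_X ✗.
  U = {p87}: f^{-1}(U) = ∅ ∈ τ_X ✓.
  U = {p85, p86}: f^{-1}(U) = {71, 72} ∈ τ_X ✓.
  U = {p86, p87}: f^{-1}(U) = {71} ∉ τ_X ✗.
  U = {p85, p86, p87}: f^{-1}(U) = {71, 72} ∈ τ_X ✓.
Found U = {p86} with f^{-1}(U) = {71} not in τ_X. Therefore f is NOT continuous.


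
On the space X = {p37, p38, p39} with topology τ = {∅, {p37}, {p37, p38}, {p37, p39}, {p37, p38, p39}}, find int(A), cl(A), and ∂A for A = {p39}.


int(A) = ∅, cl(A) = {p39}, ∂A = {p39}.

Closed sets in (X, τ) are complements of opens:
  closed(X, τ) = {∅, {p38}, {p39}, {p38, p39}, {p37, p38, p39}}.
int(A) = ⋃ {U ∈ τ : U ⊆ A}. Opens contained in A: ∅.
Taking the union of these: int(A) = ∅.
cl(A) = ⋂ {C closed : A ⊆ C}. Closed sets containing A: {p39}, {p38, p39}, {p37, p38, p39}.
Intersecting these: cl(A) = {p39}.
∂A = cl(A) ∖ int(A) = {p39} ∖ ∅ = {p39}.


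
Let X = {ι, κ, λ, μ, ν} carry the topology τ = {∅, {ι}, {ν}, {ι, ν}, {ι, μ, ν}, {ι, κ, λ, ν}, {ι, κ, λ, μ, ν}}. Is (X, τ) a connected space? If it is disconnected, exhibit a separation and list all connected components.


(X, τ) is connected.

Find clopen sets (U ∈ τ with X ∖ U ∈ τ):
  U = ∅, X ∖ U = {ι, κ, λ, μ, ν} — both open, so U is clopen.
  U = {ι, κ, λ, μ, ν}, X ∖ U = ∅ — both open, so U is clopen.
Only trivial clopens (∅ and X) exist, so (X, τ) is connected.
Compute connected components by grouping points that agree on all clopens:
  component: {ι, κ, λ, μ, ν}


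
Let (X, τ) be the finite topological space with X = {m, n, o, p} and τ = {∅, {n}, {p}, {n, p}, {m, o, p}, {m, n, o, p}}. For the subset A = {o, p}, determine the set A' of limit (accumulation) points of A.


A' = {m, o}

For each x ∈ X, list the open sets U ∈ τ with x ∈ U, then check whether U ∩ (A ∖ {x}) ≠ ∅ for every such U.
  x = m: opens ∋ x are {m, o, p}, {m, n, o, p}; each meets A ∖ {m}, so x IS a limit point.
  x = n: open {n} ∋ x has {n} ∩ (A ∖ {n}) = ∅, so x is NOT a limit point.
  x = o: opens ∋ x are {m, o, p}, {m, n, o, p}; each meets A ∖ {o}, so x IS a limit point.
  x = p: open {p} ∋ x has {p} ∩ (A ∖ {p}) = ∅, so x is NOT a limit point.
Collecting: A' = {m, o}.


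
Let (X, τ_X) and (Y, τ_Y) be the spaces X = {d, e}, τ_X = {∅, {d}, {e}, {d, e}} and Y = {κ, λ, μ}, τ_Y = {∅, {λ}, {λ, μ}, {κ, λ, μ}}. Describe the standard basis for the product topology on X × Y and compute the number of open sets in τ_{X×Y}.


Basis B = {∅ × ∅, {d} × {λ}, {e} × {λ}, {d} × {λ, μ}, {d, e} × {λ}, {e} × {λ, μ}, {d} × {κ, λ, μ}, {e} × {κ, λ, μ}, {d, e} × {λ, μ}, {d, e} × {κ, λ, μ}}; |τ_{X×Y}| = 16.

Enumerate products U × V with U ∈ τ_X, V ∈ τ_Y (deduplicated):
  ∅ × ∅ = {} (∅)
  {d} × {λ} = {(d,λ)}
  {e} × {λ} = {(e,λ)}
  {d} × {λ, μ} = {(d,λ), (d,μ)}
  {d, e} × {λ} = {(d,λ), (e,λ)}
  {e} × {λ, μ} = {(e,λ), (e,μ)}
  {d} × {κ, λ, μ} = {(d,κ), (d,λ), (d,μ)}
  {e} × {κ, λ, μ} = {(e,κ), (e,λ), (e,μ)}
  {d, e} × {λ, μ} = {(d,λ), (d,μ), (e,λ), (e,μ)}
  {d, e} × {κ, λ, μ} = {(d,κ), (d,λ), (d,μ), (e,κ), (e,λ), (e,μ)}
These 10 distinct sets form the basis B.
Close under arbitrary unions to get τ_{X×Y}; counting gives |τ_{X×Y}| = 16.


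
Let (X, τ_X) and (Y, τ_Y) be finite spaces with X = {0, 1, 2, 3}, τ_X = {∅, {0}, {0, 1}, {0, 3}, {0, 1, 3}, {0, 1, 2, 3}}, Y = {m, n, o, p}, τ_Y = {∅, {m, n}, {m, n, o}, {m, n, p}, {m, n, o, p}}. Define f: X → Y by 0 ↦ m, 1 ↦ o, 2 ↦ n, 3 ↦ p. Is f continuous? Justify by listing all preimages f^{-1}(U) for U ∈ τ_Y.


f is NOT continuous.

Compute f^{-1}(U) for each U ∈ τ_Y:
  U = ∅: f^{-1}(U) = ∅ ∈ τ_X ✓.
  U = {m, n}: f^{-1}(U) = {0, 2} ∉ τ_X ✗.
  U = {m, n, o}: f^{-1}(U) = {0, 1, 2} ∉ τ_X ✗.
  U = {m, n, p}: f^{-1}(U) = {0, 2, 3} ∉ τ_X ✗.
  U = {m, n, o, p}: f^{-1}(U) = {0, 1, 2, 3} ∈ τ_X ✓.
Found U = {m, n} with f^{-1}(U) = {0, 2} not in τ_X. Therefore f is NOT continuous.


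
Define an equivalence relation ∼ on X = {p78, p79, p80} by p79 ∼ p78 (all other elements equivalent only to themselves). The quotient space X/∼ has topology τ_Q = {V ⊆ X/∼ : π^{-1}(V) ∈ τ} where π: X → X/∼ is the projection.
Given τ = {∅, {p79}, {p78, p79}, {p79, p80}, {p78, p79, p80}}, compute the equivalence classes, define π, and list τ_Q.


X/∼ = {[p78=p79], [p80]}; |τ_Q| = 3.

Equivalence classes: [p78=p79], [p80].
Quotient map π: X → X/∼ sends p78 ↦ [p78=p79], p79 ↦ [p78=p79], p80 ↦ [p80].
For each subset V ⊆ X/∼, compute π^{-1}(V) ⊆ X and check whether π^{-1}(V) ∈ τ. V is open in τ_Q iff π^{-1}(V) ∈ τ.
  V = {}: π^{-1}(V) = ∅ ∈ τ ✓.
  V = {[p78=p79]}: π^{-1}(V) = {p78, p79} ∈ τ ✓.
  V = {[p80]}: π^{-1}(V) = {p80} ∉ τ ✗.
  V = {[p78=p79], [p80]}: π^{-1}(V) = {p78, p79, p80} ∈ τ ✓.
Open sets in the quotient: τ_Q = {{}, {[p78=p79]}, {[p78=p79], [p80]}} (3 elements).


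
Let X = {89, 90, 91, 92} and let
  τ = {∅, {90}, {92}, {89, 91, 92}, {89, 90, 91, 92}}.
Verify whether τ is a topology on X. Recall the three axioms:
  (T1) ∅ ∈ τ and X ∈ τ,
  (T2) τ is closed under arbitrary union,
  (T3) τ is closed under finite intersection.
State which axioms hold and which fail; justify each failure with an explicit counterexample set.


τ is NOT a topology on X.

Axiom (T1): ∅ ∈ τ? Yes; X ∈ τ? Yes.
Axiom (T2/T3): check pairwise unions and intersections of members of τ.
Counterexample for (T2): {90} ∪ {92} = {90, 92} ∉ τ. Therefore τ is NOT a topology.


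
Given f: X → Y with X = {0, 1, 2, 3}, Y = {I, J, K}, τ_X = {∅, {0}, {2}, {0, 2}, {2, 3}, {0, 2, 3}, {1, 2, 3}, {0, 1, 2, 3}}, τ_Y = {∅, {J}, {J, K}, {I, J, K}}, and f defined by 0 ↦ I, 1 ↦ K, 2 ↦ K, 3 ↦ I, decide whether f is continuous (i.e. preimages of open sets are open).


f is NOT continuous.

Compute f^{-1}(U) for each U ∈ τ_Y:
  U = ∅: f^{-1}(U) = ∅ ∈ τ_X ✓.
  U = {J}: f^{-1}(U) = ∅ ∈ τ_X ✓.
  U = {J, K}: f^{-1}(U) = {1, 2} ∉ τ_X ✗.
  U = {I, J, K}: f^{-1}(U) = {0, 1, 2, 3} ∈ τ_X ✓.
Found U = {J, K} with f^{-1}(U) = {1, 2} not in τ_X. Therefore f is NOT continuous.


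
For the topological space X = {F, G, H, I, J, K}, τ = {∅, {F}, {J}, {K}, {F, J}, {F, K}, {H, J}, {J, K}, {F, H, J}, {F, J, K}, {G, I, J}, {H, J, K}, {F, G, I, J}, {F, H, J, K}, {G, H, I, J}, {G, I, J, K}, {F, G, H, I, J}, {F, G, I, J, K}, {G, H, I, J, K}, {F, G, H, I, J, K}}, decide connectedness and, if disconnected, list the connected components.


(X, τ) is disconnected; components = [{F}, {K}, {G, H, I, J}].

Find clopen sets (U ∈ τ with X ∖ U ∈ τ):
  U = ∅, X ∖ U = {F, G, H, I, J, K} — both open, so U is clopen.
  U = {F}, X ∖ U = {G, H, I, J, K} — both open, so U is clopen.
  U = {K}, X ∖ U = {F, G, H, I, J} — both open, so U is clopen.
  U = {F, K}, X ∖ U = {G, H, I, J} — both open, so U is clopen.
  U = {G, H, I, J}, X ∖ U = {F, K} — both open, so U is clopen.
  U = {F, G, H, I, J}, X ∖ U = {K} — both open, so U is clopen.
  U = {G, H, I, J, K}, X ∖ U = {F} — both open, so U is clopen.
  U = {F, G, H, I, J, K}, X ∖ U = ∅ — both open, so U is clopen.
Nontrivial clopen(s) exist: e.g. {G, H, I, J, K}. So (X, τ) is disconnected.
Compute connected components by grouping points that agree on all clopens:
  component: {F}
  component: {K}
  component: {G, H, I, J}


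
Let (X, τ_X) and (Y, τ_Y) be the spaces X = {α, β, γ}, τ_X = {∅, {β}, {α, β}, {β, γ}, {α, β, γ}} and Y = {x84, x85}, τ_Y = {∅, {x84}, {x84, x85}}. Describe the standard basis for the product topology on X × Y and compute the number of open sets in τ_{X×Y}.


Basis B = {∅ × ∅, {β} × {x84}, {α, β} × {x84}, {β} × {x84, x85}, {β, γ} × {x84}, {α, β, γ} × {x84}, {α, β} × {x84, x85}, {β, γ} × {x84, x85}, {α, β, γ} × {x84, x85}}; |τ_{X×Y}| = 14.

Enumerate products U × V with U ∈ τ_X, V ∈ τ_Y (deduplicated):
  ∅ × ∅ = {} (∅)
  {β} × {x84} = {(β,x84)}
  {α, β} × {x84} = {(α,x84), (β,x84)}
  {β} × {x84, x85} = {(β,x84), (β,x85)}
  {β, γ} × {x84} = {(β,x84), (γ,x84)}
  {α, β, γ} × {x84} = {(α,x84), (β,x84), (γ,x84)}
  {α, β} × {x84, x85} = {(α,x84), (α,x85), (β,x84), (β,x85)}
  {β, γ} × {x84, x85} = {(β,x84), (β,x85), (γ,x84), (γ,x85)}
  {α, β, γ} × {x84, x85} = {(α,x84), (α,x85), (β,x84), (β,x85), (γ,x84), (γ,x85)}
These 9 distinct sets form the basis B.
Close under arbitrary unions to get τ_{X×Y}; counting gives |τ_{X×Y}| = 14.


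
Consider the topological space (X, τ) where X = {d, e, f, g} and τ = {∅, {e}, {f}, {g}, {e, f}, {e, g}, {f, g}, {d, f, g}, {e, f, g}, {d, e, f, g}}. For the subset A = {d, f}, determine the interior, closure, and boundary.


int(A) = {f}, cl(A) = {d, f}, ∂A = {d}.

Closed sets in (X, τ) are complements of opens:
  closed(X, τ) = {∅, {d}, {e}, {d, e}, {d, f}, {d, g}, {d, e, f}, {d, e, g}, {d, f, g}, {d, e, f, g}}.
int(A) = ⋃ {U ∈ τ : U ⊆ A}. Opens contained in A: ∅, {f}.
Taking the union of these: int(A) = {f}.
cl(A) = ⋂ {C closed : A ⊆ C}. Closed sets containing A: {d, f}, {d, e, f}, {d, f, g}, {d, e, f, g}.
Intersecting these: cl(A) = {d, f}.
∂A = cl(A) ∖ int(A) = {d, f} ∖ {f} = {d}.


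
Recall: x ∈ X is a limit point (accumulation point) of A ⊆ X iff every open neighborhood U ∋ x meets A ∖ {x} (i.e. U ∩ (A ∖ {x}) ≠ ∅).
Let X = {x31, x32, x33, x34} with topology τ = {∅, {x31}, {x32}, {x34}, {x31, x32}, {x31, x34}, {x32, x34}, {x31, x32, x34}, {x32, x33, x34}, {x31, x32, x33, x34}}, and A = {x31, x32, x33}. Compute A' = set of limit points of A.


A' = {x33}

For each x ∈ X, list the open sets U ∈ τ with x ∈ U, then check whether U ∩ (A ∖ {x}) ≠ ∅ for every such U.
  x = x31: open {x31} ∋ x has {x31} ∩ (A ∖ {x31}) = ∅, so x is NOT a limit point.
  x = x32: open {x32} ∋ x has {x32} ∩ (A ∖ {x32}) = ∅, so x is NOT a limit point.
  x = x33: opens ∋ x are {x32, x33, x34}, {x31, x32, x33, x34}; each meets A ∖ {x33}, so x IS a limit point.
  x = x34: open {x34} ∋ x has {x34} ∩ (A ∖ {x34}) = ∅, so x is NOT a limit point.
Collecting: A' = {x33}.


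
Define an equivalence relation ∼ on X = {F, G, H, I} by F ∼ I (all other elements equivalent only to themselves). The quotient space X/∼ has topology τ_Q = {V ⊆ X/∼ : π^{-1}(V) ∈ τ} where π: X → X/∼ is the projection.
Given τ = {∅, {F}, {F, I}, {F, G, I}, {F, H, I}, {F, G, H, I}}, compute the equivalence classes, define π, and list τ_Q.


X/∼ = {[F=I], [G], [H]}; |τ_Q| = 5.

Equivalence classes: [F=I], [G], [H].
Quotient map π: X → X/∼ sends F ↦ [F=I], G ↦ [G], H ↦ [H], I ↦ [F=I].
For each subset V ⊆ X/∼, compute π^{-1}(V) ⊆ X and check whether π^{-1}(V) ∈ τ. V is open in τ_Q iff π^{-1}(V) ∈ τ.
  V = {}: π^{-1}(V) = ∅ ∈ τ ✓.
  V = {[F=I]}: π^{-1}(V) = {F, I} ∈ τ ✓.
  V = {[G]}: π^{-1}(V) = {G} ∉ τ ✗.
  V = {[F=I], [G]}: π^{-1}(V) = {F, G, I} ∈ τ ✓.
  V = {[H]}: π^{-1}(V) = {H} ∉ τ ✗.
  V = {[F=I], [H]}: π^{-1}(V) = {F, H, I} ∈ τ ✓.
  V = {[G], [H]}: π^{-1}(V) = {G, H} ∉ τ ✗.
  V = {[F=I], [G], [H]}: π^{-1}(V) = {F, G, H, I} ∈ τ ✓.
Open sets in the quotient: τ_Q = {{}, {[F=I]}, {[F=I], [G]}, {[F=I], [H]}, {[F=I], [G], [H]}} (5 elements).


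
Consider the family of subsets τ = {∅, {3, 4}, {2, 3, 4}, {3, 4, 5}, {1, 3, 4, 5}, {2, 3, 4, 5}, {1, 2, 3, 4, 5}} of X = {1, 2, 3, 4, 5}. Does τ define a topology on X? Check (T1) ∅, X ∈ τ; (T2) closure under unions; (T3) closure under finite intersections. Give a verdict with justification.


τ IS a topology on X.

Axiom (T1): ∅ ∈ τ? Yes; X ∈ τ? Yes.
Axiom (T2/T3): check pairwise unions and intersections of members of τ.
All pairwise intersections and unions checked — each lies in τ. Therefore τ satisfies (T1), (T2), (T3): it IS a topology on X.


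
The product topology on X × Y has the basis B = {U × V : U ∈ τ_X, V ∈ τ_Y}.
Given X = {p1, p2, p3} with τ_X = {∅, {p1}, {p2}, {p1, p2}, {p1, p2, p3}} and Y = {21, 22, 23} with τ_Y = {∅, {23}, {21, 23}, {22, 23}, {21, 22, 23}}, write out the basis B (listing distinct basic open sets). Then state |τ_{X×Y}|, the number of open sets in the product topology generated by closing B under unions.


Basis B = {∅ × ∅, {p1} × {23}, {p2} × {23}, {p1} × {21, 23}, {p1} × {22, 23}, {p1, p2} × {23}, {p2} × {21, 23}, {p2} × {22, 23}, {p1} × {21, 22, 23}, {p1, p2, p3} × {23}, {p2} × {21, 22, 23}, {p1, p2} × {21, 23}, {p1, p2} × {22, 23}, {p1, p2} × {21, 22, 23}, {p1, p2, p3} × {21, 23}, {p1, p2, p3} × {22, 23}, {p1, p2, p3} × {21, 22, 23}}; |τ_{X×Y}| = 50.

Enumerate products U × V with U ∈ τ_X, V ∈ τ_Y (deduplicated):
  ∅ × ∅ = {} (∅)
  {p1} × {23} = {(p1,23)}
  {p2} × {23} = {(p2,23)}
  {p1} × {21, 23} = {(p1,21), (p1,23)}
  {p1} × {22, 23} = {(p1,22), (p1,23)}
  {p1, p2} × {23} = {(p1,23), (p2,23)}
  {p2} × {21, 23} = {(p2,21), (p2,23)}
  {p2} × {22, 23} = {(p2,22), (p2,23)}
  {p1} × {21, 22, 23} = {(p1,21), (p1,22), (p1,23)}
  {p1, p2, p3} × {23} = {(p1,23), (p2,23), (p3,23)}
  {p2} × {21, 22, 23} = {(p2,21), (p2,22), (p2,23)}
  {p1, p2} × {21, 23} = {(p1,21), (p1,23), (p2,21), (p2,23)}
  {p1, p2} × {22, 23} = {(p1,22), (p1,23), (p2,22), (p2,23)}
  {p1, p2} × {21, 22, 23} = {(p1,21), (p1,22), (p1,23), (p2,21), (p2,22), (p2,23)}
  {p1, p2, p3} × {21, 23} = {(p1,21), (p1,23), (p2,21), (p2,23), (p3,21), (p3,23)}
  {p1, p2, p3} × {22, 23} = {(p1,22), (p1,23), (p2,22), (p2,23), (p3,22), (p3,23)}
  {p1, p2, p3} × {21, 22, 23} = {(p1,21), (p1,22), (p1,23), (p2,21), (p2,22), (p2,23), (p3,21), (p3,22), (p3,23)}
These 17 distinct sets form the basis B.
Close under arbitrary unions to get τ_{X×Y}; counting gives |τ_{X×Y}| = 50.


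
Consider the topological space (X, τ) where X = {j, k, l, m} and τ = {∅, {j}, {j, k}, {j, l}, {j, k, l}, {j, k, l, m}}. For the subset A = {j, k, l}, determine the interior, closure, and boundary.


int(A) = {j, k, l}, cl(A) = {j, k, l, m}, ∂A = {m}.

Closed sets in (X, τ) are complements of opens:
  closed(X, τ) = {∅, {m}, {k, m}, {l, m}, {k, l, m}, {j, k, l, m}}.
int(A) = ⋃ {U ∈ τ : U ⊆ A}. Opens contained in A: ∅, {j}, {j, k}, {j, l}, {j, k, l}.
Taking the union of these: int(A) = {j, k, l}.
cl(A) = ⋂ {C closed : A ⊆ C}. Closed sets containing A: {j, k, l, m}.
Intersecting these: cl(A) = {j, k, l, m}.
∂A = cl(A) ∖ int(A) = {j, k, l, m} ∖ {j, k, l} = {m}.


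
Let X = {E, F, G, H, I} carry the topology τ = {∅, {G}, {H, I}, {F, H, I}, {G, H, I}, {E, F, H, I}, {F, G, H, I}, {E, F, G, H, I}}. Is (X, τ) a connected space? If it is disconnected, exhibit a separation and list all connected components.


(X, τ) is disconnected; components = [{G}, {E, F, H, I}].

Find clopen sets (U ∈ τ with X ∖ U ∈ τ):
  U = ∅, X ∖ U = {E, F, G, H, I} — both open, so U is clopen.
  U = {G}, X ∖ U = {E, F, H, I} — both open, so U is clopen.
  U = {E, F, H, I}, X ∖ U = {G} — both open, so U is clopen.
  U = {E, F, G, H, I}, X ∖ U = ∅ — both open, so U is clopen.
Nontrivial clopen(s) exist: e.g. {G}. So (X, τ) is disconnected.
Compute connected components by grouping points that agree on all clopens:
  component: {G}
  component: {E, F, H, I}


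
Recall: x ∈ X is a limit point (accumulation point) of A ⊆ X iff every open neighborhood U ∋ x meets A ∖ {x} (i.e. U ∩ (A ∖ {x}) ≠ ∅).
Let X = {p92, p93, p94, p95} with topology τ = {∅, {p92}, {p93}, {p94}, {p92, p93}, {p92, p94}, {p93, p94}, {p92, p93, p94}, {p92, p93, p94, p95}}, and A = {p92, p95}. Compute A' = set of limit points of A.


A' = {p95}

For each x ∈ X, list the open sets U ∈ τ with x ∈ U, then check whether U ∩ (A ∖ {x}) ≠ ∅ for every such U.
  x = p92: open {p92} ∋ x has {p92} ∩ (A ∖ {p92}) = ∅, so x is NOT a limit point.
  x = p93: open {p93} ∋ x has {p93} ∩ (A ∖ {p93}) = ∅, so x is NOT a limit point.
  x = p94: open {p94} ∋ x has {p94} ∩ (A ∖ {p94}) = ∅, so x is NOT a limit point.
  x = p95: opens ∋ x are {p92, p93, p94, p95}; each meets A ∖ {p95}, so x IS a limit point.
Collecting: A' = {p95}.


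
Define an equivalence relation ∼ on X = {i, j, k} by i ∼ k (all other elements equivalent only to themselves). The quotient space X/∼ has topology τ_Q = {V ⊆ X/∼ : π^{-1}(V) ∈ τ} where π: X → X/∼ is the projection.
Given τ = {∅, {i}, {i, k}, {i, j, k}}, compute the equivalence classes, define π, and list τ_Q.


X/∼ = {[i=k], [j]}; |τ_Q| = 3.

Equivalence classes: [i=k], [j].
Quotient map π: X → X/∼ sends i ↦ [i=k], j ↦ [j], k ↦ [i=k].
For each subset V ⊆ X/∼, compute π^{-1}(V) ⊆ X and check whether π^{-1}(V) ∈ τ. V is open in τ_Q iff π^{-1}(V) ∈ τ.
  V = {}: π^{-1}(V) = ∅ ∈ τ ✓.
  V = {[i=k]}: π^{-1}(V) = {i, k} ∈ τ ✓.
  V = {[j]}: π^{-1}(V) = {j} ∉ τ ✗.
  V = {[i=k], [j]}: π^{-1}(V) = {i, j, k} ∈ τ ✓.
Open sets in the quotient: τ_Q = {{}, {[i=k]}, {[i=k], [j]}} (3 elements).


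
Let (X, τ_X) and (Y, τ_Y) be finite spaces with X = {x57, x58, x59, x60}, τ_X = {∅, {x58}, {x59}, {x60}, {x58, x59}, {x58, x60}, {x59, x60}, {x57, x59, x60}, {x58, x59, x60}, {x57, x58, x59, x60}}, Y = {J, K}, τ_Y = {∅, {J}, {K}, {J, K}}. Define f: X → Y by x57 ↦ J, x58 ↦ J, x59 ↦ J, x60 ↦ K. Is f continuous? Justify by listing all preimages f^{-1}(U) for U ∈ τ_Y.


f is NOT continuous.

Compute f^{-1}(U) for each U ∈ τ_Y:
  U = ∅: f^{-1}(U) = ∅ ∈ τ_X ✓.
  U = {J}: f^{-1}(U) = {x57, x58, x59} ∉ τ_X ✗.
  U = {K}: f^{-1}(U) = {x60} ∈ τ_X ✓.
  U = {J, K}: f^{-1}(U) = {x57, x58, x59, x60} ∈ τ_X ✓.
Found U = {J} with f^{-1}(U) = {x57, x58, x59} not in τ_X. Therefore f is NOT continuous.


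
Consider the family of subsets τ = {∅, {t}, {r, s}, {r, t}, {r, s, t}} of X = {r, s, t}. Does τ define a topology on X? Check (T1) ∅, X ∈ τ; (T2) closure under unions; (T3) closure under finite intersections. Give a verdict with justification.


τ is NOT a topology on X.

Axiom (T1): ∅ ∈ τ? Yes; X ∈ τ? Yes.
Axiom (T2/T3): check pairwise unions and intersections of members of τ.
Counterexample for (T3): {r, s} ∩ {r, t} = {r} ∉ τ. Therefore τ is NOT a topology.


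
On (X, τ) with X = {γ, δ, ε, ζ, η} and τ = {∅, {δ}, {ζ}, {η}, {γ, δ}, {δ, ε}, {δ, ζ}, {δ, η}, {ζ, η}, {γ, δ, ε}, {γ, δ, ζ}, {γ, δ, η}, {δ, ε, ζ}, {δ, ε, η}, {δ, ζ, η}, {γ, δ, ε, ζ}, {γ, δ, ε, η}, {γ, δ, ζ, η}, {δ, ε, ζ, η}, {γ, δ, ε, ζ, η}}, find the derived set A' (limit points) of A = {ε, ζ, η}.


A' = ∅

For each x ∈ X, list the open sets U ∈ τ with x ∈ U, then check whether U ∩ (A ∖ {x}) ≠ ∅ for every such U.
  x = γ: open {γ, δ} ∋ x has {γ, δ} ∩ (A ∖ {γ}) = ∅, so x is NOT a limit point.
  x = δ: open {δ} ∋ x has {δ} ∩ (A ∖ {δ}) = ∅, so x is NOT a limit point.
  x = ε: open {δ, ε} ∋ x has {δ, ε} ∩ (A ∖ {ε}) = ∅, so x is NOT a limit point.
  x = ζ: open {ζ} ∋ x has {ζ} ∩ (A ∖ {ζ}) = ∅, so x is NOT a limit point.
  x = η: open {η} ∋ x has {η} ∩ (A ∖ {η}) = ∅, so x is NOT a limit point.
Collecting: A' = ∅.


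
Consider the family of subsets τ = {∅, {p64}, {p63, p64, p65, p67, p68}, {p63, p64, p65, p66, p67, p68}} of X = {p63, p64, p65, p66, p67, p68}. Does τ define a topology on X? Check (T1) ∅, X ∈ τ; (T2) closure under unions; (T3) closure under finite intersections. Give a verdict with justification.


τ IS a topology on X.

Axiom (T1): ∅ ∈ τ? Yes; X ∈ τ? Yes.
Axiom (T2/T3): check pairwise unions and intersections of members of τ.
All pairwise intersections and unions checked — each lies in τ. Therefore τ satisfies (T1), (T2), (T3): it IS a topology on X.


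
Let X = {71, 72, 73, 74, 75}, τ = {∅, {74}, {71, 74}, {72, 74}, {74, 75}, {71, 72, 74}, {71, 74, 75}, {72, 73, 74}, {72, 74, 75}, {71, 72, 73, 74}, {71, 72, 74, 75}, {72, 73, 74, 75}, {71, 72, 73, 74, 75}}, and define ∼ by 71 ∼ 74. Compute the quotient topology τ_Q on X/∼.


X/∼ = {[71=74], [72], [73], [75]}; |τ_Q| = 7.

Equivalence classes: [71=74], [72], [73], [75].
Quotient map π: X → X/∼ sends 71 ↦ [71=74], 72 ↦ [72], 73 ↦ [73], 74 ↦ [71=74], 75 ↦ [75].
For each subset V ⊆ X/∼, compute π^{-1}(V) ⊆ X and check whether π^{-1}(V) ∈ τ. V is open in τ_Q iff π^{-1}(V) ∈ τ.
  V = {}: π^{-1}(V) = ∅ ∈ τ ✓.
  V = {[71=74]}: π^{-1}(V) = {71, 74} ∈ τ ✓.
  V = {[72]}: π^{-1}(V) = {72} ∉ τ ✗.
  V = {[71=74], [72]}: π^{-1}(V) = {71, 72, 74} ∈ τ ✓.
  V = {[73]}: π^{-1}(V) = {73} ∉ τ ✗.
  V = {[71=74], [73]}: π^{-1}(V) = {71, 73, 74} ∉ τ ✗.
  V = {[72], [73]}: π^{-1}(V) = {72, 73} ∉ τ ✗.
  V = {[71=74], [72], [73]}: π^{-1}(V) = {71, 72, 73, 74} ∈ τ ✓.
  V = {[75]}: π^{-1}(V) = {75} ∉ τ ✗.
  V = {[71=74], [75]}: π^{-1}(V) = {71, 74, 75} ∈ τ ✓.
  V = {[72], [75]}: π^{-1}(V) = {72, 75} ∉ τ ✗.
  V = {[71=74], [72], [75]}: π^{-1}(V) = {71, 72, 74, 75} ∈ τ ✓.
  V = {[73], [75]}: π^{-1}(V) = {73, 75} ∉ τ ✗.
  V = {[71=74], [73], [75]}: π^{-1}(V) = {71, 73, 74, 75} ∉ τ ✗.
  V = {[72], [73], [75]}: π^{-1}(V) = {72, 73, 75} ∉ τ ✗.
  V = {[71=74], [72], [73], [75]}: π^{-1}(V) = {71, 72, 73, 74, 75} ∈ τ ✓.
Open sets in the quotient: τ_Q = {{}, {[71=74]}, {[71=74], [72]}, {[71=74], [72], [73]}, {[71=74], [75]}, {[71=74], [72], [75]}, {[71=74], [72], [73], [75]}} (7 elements).


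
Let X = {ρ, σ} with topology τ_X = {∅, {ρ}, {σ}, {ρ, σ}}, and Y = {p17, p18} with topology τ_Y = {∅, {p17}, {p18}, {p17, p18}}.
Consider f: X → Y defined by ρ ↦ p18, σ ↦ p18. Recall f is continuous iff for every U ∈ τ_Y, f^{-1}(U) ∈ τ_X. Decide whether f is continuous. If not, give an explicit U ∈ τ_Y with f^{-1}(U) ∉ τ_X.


f IS continuous.

Compute f^{-1}(U) for each U ∈ τ_Y:
  U = ∅: f^{-1}(U) = ∅ ∈ τ_X ✓.
  U = {p17}: f^{-1}(U) = ∅ ∈ τ_X ✓.
  U = {p18}: f^{-1}(U) = {ρ, σ} ∈ τ_X ✓.
  U = {p17, p18}: f^{-1}(U) = {ρ, σ} ∈ τ_X ✓.
Every preimage lies in τ_X, so f IS continuous.


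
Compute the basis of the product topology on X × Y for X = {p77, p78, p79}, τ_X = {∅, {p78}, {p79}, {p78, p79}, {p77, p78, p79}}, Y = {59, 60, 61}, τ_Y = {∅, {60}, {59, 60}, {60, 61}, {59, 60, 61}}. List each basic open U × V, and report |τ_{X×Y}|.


Basis B = {∅ × ∅, {p78} × {60}, {p79} × {60}, {p78} × {59, 60}, {p78} × {60, 61}, {p78, p79} × {60}, {p79} × {59, 60}, {p79} × {60, 61}, {p77, p78, p79} × {60}, {p78} × {59, 60, 61}, {p79} × {59, 60, 61}, {p78, p79} × {59, 60}, {p78, p79} × {60, 61}, {p77, p78, p79} × {59, 60}, {p77, p78, p79} × {60, 61}, {p78, p79} × {59, 60, 61}, {p77, p78, p79} × {59, 60, 61}}; |τ_{X×Y}| = 50.

Enumerate products U × V with U ∈ τ_X, V ∈ τ_Y (deduplicated):
  ∅ × ∅ = {} (∅)
  {p78} × {60} = {(p78,60)}
  {p79} × {60} = {(p79,60)}
  {p78} × {59, 60} = {(p78,59), (p78,60)}
  {p78} × {60, 61} = {(p78,60), (p78,61)}
  {p78, p79} × {60} = {(p78,60), (p79,60)}
  {p79} × {59, 60} = {(p79,59), (p79,60)}
  {p79} × {60, 61} = {(p79,60), (p79,61)}
  {p77, p78, p79} × {60} = {(p77,60), (p78,60), (p79,60)}
  {p78} × {59, 60, 61} = {(p78,59), (p78,60), (p78,61)}
  {p79} × {59, 60, 61} = {(p79,59), (p79,60), (p79,61)}
  {p78, p79} × {59, 60} = {(p78,59), (p78,60), (p79,59), (p79,60)}
  {p78, p79} × {60, 61} = {(p78,60), (p78,61), (p79,60), (p79,61)}
  {p77, p78, p79} × {59, 60} = {(p77,59), (p77,60), (p78,59), (p78,60), (p79,59), (p79,60)}
  {p77, p78, p79} × {60, 61} = {(p77,60), (p77,61), (p78,60), (p78,61), (p79,60), (p79,61)}
  {p78, p79} × {59, 60, 61} = {(p78,59), (p78,60), (p78,61), (p79,59), (p79,60), (p79,61)}
  {p77, p78, p79} × {59, 60, 61} = {(p77,59), (p77,60), (p77,61), (p78,59), (p78,60), (p78,61), (p79,59), (p79,60), (p79,61)}
These 17 distinct sets form the basis B.
Close under arbitrary unions to get τ_{X×Y}; counting gives |τ_{X×Y}| = 50.


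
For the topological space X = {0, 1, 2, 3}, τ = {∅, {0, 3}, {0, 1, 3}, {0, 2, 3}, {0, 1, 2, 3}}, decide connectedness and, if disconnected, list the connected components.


(X, τ) is connected.

Find clopen sets (U ∈ τ with X ∖ U ∈ τ):
  U = ∅, X ∖ U = {0, 1, 2, 3} — both open, so U is clopen.
  U = {0, 1, 2, 3}, X ∖ U = ∅ — both open, so U is clopen.
Only trivial clopens (∅ and X) exist, so (X, τ) is connected.
Compute connected components by grouping points that agree on all clopens:
  component: {0, 1, 2, 3}


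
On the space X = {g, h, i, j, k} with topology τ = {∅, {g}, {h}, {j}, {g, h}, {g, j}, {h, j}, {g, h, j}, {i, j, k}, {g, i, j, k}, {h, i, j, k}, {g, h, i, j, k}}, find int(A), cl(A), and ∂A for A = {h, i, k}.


int(A) = {h}, cl(A) = {h, i, k}, ∂A = {i, k}.

Closed sets in (X, τ) are complements of opens:
  closed(X, τ) = {∅, {g}, {h}, {g, h}, {i, k}, {g, i, k}, {h, i, k}, {i, j, k}, {g, h, i, k}, {g, i, j, k}, {h, i, j, k}, {g, h, i, j, k}}.
int(A) = ⋃ {U ∈ τ : U ⊆ A}. Opens contained in A: ∅, {h}.
Taking the union of these: int(A) = {h}.
cl(A) = ⋂ {C closed : A ⊆ C}. Closed sets containing A: {h, i, k}, {g, h, i, k}, {h, i, j, k}, {g, h, i, j, k}.
Intersecting these: cl(A) = {h, i, k}.
∂A = cl(A) ∖ int(A) = {h, i, k} ∖ {h} = {i, k}.


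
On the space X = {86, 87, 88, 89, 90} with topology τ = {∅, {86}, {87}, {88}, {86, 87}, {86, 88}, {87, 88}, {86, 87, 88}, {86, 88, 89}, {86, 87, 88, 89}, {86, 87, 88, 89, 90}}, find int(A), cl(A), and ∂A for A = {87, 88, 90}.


int(A) = {87, 88}, cl(A) = {87, 88, 89, 90}, ∂A = {89, 90}.

Closed sets in (X, τ) are complements of opens:
  closed(X, τ) = {∅, {90}, {87, 90}, {89, 90}, {86, 89, 90}, {87, 89, 90}, {88, 89, 90}, {86, 87, 89, 90}, {86, 88, 89, 90}, {87, 88, 89, 90}, {86, 87, 88, 89, 90}}.
int(A) = ⋃ {U ∈ τ : U ⊆ A}. Opens contained in A: ∅, {87}, {88}, {87, 88}.
Taking the union of these: int(A) = {87, 88}.
cl(A) = ⋂ {C closed : A ⊆ C}. Closed sets containing A: {87, 88, 89, 90}, {86, 87, 88, 89, 90}.
Intersecting these: cl(A) = {87, 88, 89, 90}.
∂A = cl(A) ∖ int(A) = {87, 88, 89, 90} ∖ {87, 88} = {89, 90}.


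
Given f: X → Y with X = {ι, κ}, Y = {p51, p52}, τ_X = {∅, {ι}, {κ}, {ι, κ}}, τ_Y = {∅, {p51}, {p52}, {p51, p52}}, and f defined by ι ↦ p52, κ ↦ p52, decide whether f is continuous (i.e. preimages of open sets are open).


f IS continuous.

Compute f^{-1}(U) for each U ∈ τ_Y:
  U = ∅: f^{-1}(U) = ∅ ∈ τ_X ✓.
  U = {p51}: f^{-1}(U) = ∅ ∈ τ_X ✓.
  U = {p52}: f^{-1}(U) = {ι, κ} ∈ τ_X ✓.
  U = {p51, p52}: f^{-1}(U) = {ι, κ} ∈ τ_X ✓.
Every preimage lies in τ_X, so f IS continuous.


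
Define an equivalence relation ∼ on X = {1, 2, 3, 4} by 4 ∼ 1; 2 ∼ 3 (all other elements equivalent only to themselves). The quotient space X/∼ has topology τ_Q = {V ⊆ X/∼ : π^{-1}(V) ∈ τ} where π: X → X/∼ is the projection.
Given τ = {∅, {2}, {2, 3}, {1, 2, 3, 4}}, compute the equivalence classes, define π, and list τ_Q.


X/∼ = {[1=4], [2=3]}; |τ_Q| = 3.

Equivalence classes: [1=4], [2=3].
Quotient map π: X → X/∼ sends 1 ↦ [1=4], 2 ↦ [2=3], 3 ↦ [2=3], 4 ↦ [1=4].
For each subset V ⊆ X/∼, compute π^{-1}(V) ⊆ X and check whether π^{-1}(V) ∈ τ. V is open in τ_Q iff π^{-1}(V) ∈ τ.
  V = {}: π^{-1}(V) = ∅ ∈ τ ✓.
  V = {[1=4]}: π^{-1}(V) = {1, 4} ∉ τ ✗.
  V = {[2=3]}: π^{-1}(V) = {2, 3} ∈ τ ✓.
  V = {[1=4], [2=3]}: π^{-1}(V) = {1, 2, 3, 4} ∈ τ ✓.
Open sets in the quotient: τ_Q = {{}, {[2=3]}, {[1=4], [2=3]}} (3 elements).


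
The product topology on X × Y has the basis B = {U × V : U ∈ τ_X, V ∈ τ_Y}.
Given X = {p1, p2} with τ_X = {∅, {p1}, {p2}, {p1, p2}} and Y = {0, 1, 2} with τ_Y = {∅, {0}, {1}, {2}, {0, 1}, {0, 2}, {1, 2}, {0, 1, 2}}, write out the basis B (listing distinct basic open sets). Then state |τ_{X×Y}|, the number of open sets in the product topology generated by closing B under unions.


Basis B = {∅ × ∅, {p1} × {0}, {p1} × {1}, {p1} × {2}, {p2} × {0}, {p2} × {1}, {p2} × {2}, {p1} × {0, 1}, {p1} × {0, 2}, {p1, p2} × {0}, {p1} × {1, 2}, {p1, p2} × {1}, {p1, p2} × {2}, {p2} × {0, 1}, {p2} × {0, 2}, {p2} × {1, 2}, {p1} × {0, 1, 2}, {p2} × {0, 1, 2}, {p1, p2} × {0, 1}, {p1, p2} × {0, 2}, {p1, p2} × {1, 2}, {p1, p2} × {0, 1, 2}}; |τ_{X×Y}| = 64.

Enumerate products U × V with U ∈ τ_X, V ∈ τ_Y (deduplicated):
  ∅ × ∅ = {} (∅)
  {p1} × {0} = {(p1,0)}
  {p1} × {1} = {(p1,1)}
  {p1} × {2} = {(p1,2)}
  {p2} × {0} = {(p2,0)}
  {p2} × {1} = {(p2,1)}
  {p2} × {2} = {(p2,2)}
  {p1} × {0, 1} = {(p1,0), (p1,1)}
  {p1} × {0, 2} = {(p1,0), (p1,2)}
  {p1, p2} × {0} = {(p1,0), (p2,0)}
  {p1} × {1, 2} = {(p1,1), (p1,2)}
  {p1, p2} × {1} = {(p1,1), (p2,1)}
  {p1, p2} × {2} = {(p1,2), (p2,2)}
  {p2} × {0, 1} = {(p2,0), (p2,1)}
  {p2} × {0, 2} = {(p2,0), (p2,2)}
  {p2} × {1, 2} = {(p2,1), (p2,2)}
  {p1} × {0, 1, 2} = {(p1,0), (p1,1), (p1,2)}
  {p2} × {0, 1, 2} = {(p2,0), (p2,1), (p2,2)}
  {p1, p2} × {0, 1} = {(p1,0), (p1,1), (p2,0), (p2,1)}
  {p1, p2} × {0, 2} = {(p1,0), (p1,2), (p2,0), (p2,2)}
  {p1, p2} × {1, 2} = {(p1,1), (p1,2), (p2,1), (p2,2)}
  {p1, p2} × {0, 1, 2} = {(p1,0), (p1,1), (p1,2), (p2,0), (p2,1), (p2,2)}
These 22 distinct sets form the basis B.
Close under arbitrary unions to get τ_{X×Y}; counting gives |τ_{X×Y}| = 64.
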